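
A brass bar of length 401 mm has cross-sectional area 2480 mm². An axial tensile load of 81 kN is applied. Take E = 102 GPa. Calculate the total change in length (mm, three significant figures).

δ_mech = NL/(AE) = 81000·401/(2480·102000) = 0.1284 mm.

0.128 mm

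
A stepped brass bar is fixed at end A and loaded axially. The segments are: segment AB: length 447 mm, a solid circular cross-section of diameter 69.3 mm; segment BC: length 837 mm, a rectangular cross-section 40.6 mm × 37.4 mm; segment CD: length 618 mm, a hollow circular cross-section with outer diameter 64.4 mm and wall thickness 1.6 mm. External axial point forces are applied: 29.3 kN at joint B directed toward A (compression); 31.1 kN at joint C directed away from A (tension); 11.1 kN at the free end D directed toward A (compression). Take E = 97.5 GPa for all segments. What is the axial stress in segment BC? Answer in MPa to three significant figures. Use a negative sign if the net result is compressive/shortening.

13.2 MPa

Internal axial forces (sectioning from the free end, tension +): N_CD = -11.1 kN, N_BC = 20 kN, N_AB = -9.3 kN.
A_BC = 1518 mm².
σ_BC = N_BC/A_BC = 20000/1518 = 13.17 MPa.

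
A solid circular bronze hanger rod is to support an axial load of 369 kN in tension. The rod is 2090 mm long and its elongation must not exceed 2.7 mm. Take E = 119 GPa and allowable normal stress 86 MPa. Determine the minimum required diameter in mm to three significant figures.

73.9 mm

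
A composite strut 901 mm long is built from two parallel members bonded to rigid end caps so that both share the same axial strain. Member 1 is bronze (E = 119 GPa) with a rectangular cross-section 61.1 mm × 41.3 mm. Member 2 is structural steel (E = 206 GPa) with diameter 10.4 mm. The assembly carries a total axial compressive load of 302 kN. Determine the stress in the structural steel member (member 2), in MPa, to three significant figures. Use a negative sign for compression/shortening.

A_1 = 2523 mm².
A_2 = 84.95 mm².
Equal strain + equilibrium ⇒ each member carries load in proportion to AE: A₁E₁ = 300300000 N, A₂E₂ = 17500000 N, ΣAE = 317800000 N.
σ₂ = P·E₂/ΣAE = -302000·206000/317800000 = -195.8 MPa.

-196 MPa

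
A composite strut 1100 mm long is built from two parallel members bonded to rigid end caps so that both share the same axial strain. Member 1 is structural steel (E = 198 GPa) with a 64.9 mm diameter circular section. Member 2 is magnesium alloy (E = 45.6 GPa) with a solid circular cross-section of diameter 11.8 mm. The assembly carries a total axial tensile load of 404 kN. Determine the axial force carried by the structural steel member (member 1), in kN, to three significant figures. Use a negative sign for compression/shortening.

401 kN

A_1 = 3308 mm².
A_2 = 109.4 mm².
Equal strain + equilibrium ⇒ each member carries load in proportion to AE: A₁E₁ = 655000000 N, A₂E₂ = 4987000 N, ΣAE = 660000000 N.
F₁ = P·A₁E₁/ΣAE = 404000·655000000/660000000 = 400900 N.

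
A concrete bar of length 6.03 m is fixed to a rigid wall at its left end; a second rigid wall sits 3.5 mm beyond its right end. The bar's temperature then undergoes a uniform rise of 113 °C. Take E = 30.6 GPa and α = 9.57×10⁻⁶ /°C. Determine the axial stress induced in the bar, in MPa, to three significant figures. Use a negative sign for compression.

-15.3 MPa

Free thermal expansion αLΔT = 9.57e-6 · 6030 · 113 = 6.521 mm.
The walls engage after the gap closes; constrained expansion = 6.521 − 3.5 = 3.021 mm.
The walls impose strain ε = −(3.021)/6030 = -5.0098e-04; σ = Eε = 30600 · -5.0098e-04 = -15.33 MPa.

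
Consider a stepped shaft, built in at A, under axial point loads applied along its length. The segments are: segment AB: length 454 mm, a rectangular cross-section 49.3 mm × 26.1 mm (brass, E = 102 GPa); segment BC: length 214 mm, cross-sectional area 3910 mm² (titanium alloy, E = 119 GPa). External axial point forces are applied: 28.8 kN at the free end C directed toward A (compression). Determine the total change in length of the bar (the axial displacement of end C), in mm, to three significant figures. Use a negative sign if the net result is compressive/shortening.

Internal axial forces (sectioning from the free end, tension +): N_BC = -28.8 kN, N_AB = -28.8 kN.
A_AB = 1287 mm².
δ_AB = -28800·454/(1287·102000) = -0.09962 mm
δ_BC = -28800·214/(3910·119000) = -0.01325 mm
δ = Σδ_i = -0.1129 mm.

-0.113 mm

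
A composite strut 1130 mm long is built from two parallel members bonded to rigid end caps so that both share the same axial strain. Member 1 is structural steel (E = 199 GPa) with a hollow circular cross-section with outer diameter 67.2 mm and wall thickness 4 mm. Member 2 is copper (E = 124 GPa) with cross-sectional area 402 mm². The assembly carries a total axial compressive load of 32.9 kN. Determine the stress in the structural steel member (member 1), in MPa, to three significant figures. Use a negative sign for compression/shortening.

A_1 = 794.2 mm².
Equal strain + equilibrium ⇒ each member carries load in proportion to AE: A₁E₁ = 158000000 N, A₂E₂ = 49850000 N, ΣAE = 207900000 N.
σ₁ = P·E₁/ΣAE = -32900·199000/207900000 = -31.49 MPa.

-31.5 MPa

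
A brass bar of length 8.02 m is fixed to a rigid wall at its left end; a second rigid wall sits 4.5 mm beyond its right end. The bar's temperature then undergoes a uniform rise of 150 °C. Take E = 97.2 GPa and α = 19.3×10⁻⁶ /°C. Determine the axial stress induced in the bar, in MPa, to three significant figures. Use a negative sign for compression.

-227 MPa

Free thermal expansion αLΔT = 19.3e-6 · 8020 · 150 = 23.22 mm.
The walls engage after the gap closes; constrained expansion = 23.22 − 4.5 = 18.72 mm.
The walls impose strain ε = −(18.72)/8020 = -2.3339e-03; σ = Eε = 97200 · -2.3339e-03 = -226.9 MPa.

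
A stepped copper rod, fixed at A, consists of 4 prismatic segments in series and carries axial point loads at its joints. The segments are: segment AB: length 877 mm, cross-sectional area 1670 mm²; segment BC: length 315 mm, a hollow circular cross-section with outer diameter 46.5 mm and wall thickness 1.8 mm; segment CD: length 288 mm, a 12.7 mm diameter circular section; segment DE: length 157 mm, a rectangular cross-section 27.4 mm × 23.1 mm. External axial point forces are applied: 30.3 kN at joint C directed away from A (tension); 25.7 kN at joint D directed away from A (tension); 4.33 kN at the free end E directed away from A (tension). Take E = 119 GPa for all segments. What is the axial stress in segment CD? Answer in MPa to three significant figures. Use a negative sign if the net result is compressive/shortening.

Internal axial forces (sectioning from the free end, tension +): N_DE = 4.33 kN, N_CD = 30.03 kN, N_BC = 60.33 kN, N_AB = 60.33 kN.
A_CD = 126.7 mm².
σ_CD = N_CD/A_CD = 30030/126.7 = 237.1 MPa.

237 MPa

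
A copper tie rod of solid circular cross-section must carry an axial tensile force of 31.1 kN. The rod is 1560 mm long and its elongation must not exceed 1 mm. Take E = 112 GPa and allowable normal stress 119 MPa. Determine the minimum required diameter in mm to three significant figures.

Required area A ≥ P/σ_allow = 31100/119 = 261.3 mm².
For a solid circular section, d ≥ √(4A/π) = 18.24 mm.
Elongation limit: A ≥ PL/(Eδ_allow) = 31100·1560/(112000·1) = 433.2 mm² ⇒ d ≥ 23.48 mm.
The elongation limit governs.

23.5 mm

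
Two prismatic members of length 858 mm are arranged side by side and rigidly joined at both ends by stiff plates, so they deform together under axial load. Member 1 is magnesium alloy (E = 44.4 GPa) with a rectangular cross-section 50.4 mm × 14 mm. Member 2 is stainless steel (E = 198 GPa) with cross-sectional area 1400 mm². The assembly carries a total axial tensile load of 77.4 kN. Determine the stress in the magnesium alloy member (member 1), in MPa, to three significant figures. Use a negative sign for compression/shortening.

11.1 MPa

A_1 = 705.6 mm².
Equal strain + equilibrium ⇒ each member carries load in proportion to AE: A₁E₁ = 31330000 N, A₂E₂ = 277200000 N, ΣAE = 308500000 N.
σ₁ = P·E₁/ΣAE = 77400·44400/308500000 = 11.14 MPa.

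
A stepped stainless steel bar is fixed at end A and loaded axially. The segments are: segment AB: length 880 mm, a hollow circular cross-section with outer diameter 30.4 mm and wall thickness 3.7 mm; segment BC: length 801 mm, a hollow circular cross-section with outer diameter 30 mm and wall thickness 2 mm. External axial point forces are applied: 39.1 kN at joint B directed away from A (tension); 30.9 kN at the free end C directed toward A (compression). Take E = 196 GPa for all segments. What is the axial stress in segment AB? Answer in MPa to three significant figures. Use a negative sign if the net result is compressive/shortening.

Internal axial forces (sectioning from the free end, tension +): N_BC = -30.9 kN, N_AB = 8.2 kN.
A_AB = 310.4 mm².
σ_AB = N_AB/A_AB = 8200/310.4 = 26.42 MPa.

26.4 MPa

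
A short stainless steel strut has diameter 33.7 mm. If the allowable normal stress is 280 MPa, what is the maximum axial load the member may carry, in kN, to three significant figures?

250 kN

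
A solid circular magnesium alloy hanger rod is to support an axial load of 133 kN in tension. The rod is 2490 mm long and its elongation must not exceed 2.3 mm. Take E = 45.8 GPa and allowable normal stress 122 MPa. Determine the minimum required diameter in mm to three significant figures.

63.3 mm

Required area A ≥ P/σ_allow = 133000/122 = 1090 mm².
For a solid circular section, d ≥ √(4A/π) = 37.26 mm.
Elongation limit: A ≥ PL/(Eδ_allow) = 133000·2490/(45800·2.3) = 3144 mm² ⇒ d ≥ 63.27 mm.
The elongation limit governs.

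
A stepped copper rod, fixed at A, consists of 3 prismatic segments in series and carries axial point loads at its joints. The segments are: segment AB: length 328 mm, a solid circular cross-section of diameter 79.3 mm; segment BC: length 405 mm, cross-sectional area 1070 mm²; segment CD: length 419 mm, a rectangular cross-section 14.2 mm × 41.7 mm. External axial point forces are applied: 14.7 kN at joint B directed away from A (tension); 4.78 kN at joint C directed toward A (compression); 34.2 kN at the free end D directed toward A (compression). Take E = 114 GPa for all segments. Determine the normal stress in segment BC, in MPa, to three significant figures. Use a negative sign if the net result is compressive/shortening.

-36.4 MPa

Internal axial forces (sectioning from the free end, tension +): N_CD = -34.2 kN, N_BC = -38.98 kN, N_AB = -24.28 kN.
σ_BC = N_BC/A_BC = -38980/1070 = -36.43 MPa.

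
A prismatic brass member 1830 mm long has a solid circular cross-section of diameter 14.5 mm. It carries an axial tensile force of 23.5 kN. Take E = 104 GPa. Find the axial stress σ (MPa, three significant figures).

142 MPa

A = 165.1 mm².
σ = N/A = 23500/165.1 = 142.3 MPa.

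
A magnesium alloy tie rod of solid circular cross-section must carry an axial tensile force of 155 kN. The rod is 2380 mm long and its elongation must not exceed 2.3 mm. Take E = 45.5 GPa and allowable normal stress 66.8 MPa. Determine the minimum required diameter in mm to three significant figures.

Required area A ≥ P/σ_allow = 155000/66.8 = 2320 mm².
For a solid circular section, d ≥ √(4A/π) = 54.35 mm.
Elongation limit: A ≥ PL/(Eδ_allow) = 155000·2380/(45500·2.3) = 3525 mm² ⇒ d ≥ 66.99 mm.
The elongation limit governs.

67.0 mm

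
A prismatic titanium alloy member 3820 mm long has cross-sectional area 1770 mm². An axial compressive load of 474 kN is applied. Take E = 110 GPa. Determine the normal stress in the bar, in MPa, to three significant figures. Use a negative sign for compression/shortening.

-268 MPa

σ = N/A = -474000/1770 = -267.8 MPa.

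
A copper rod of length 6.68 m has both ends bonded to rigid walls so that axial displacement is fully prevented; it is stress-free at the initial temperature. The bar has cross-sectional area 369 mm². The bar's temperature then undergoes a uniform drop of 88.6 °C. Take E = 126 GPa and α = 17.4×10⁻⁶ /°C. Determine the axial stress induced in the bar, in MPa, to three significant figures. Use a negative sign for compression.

Free thermal expansion αLΔT = 17.4e-6 · 6680 · -88.6 = -10.3 mm.
The walls impose strain ε = −(-10.3)/6680 = 1.5416e-03; σ = Eε = 126000 · 1.5416e-03 = 194.2 MPa.

194 MPa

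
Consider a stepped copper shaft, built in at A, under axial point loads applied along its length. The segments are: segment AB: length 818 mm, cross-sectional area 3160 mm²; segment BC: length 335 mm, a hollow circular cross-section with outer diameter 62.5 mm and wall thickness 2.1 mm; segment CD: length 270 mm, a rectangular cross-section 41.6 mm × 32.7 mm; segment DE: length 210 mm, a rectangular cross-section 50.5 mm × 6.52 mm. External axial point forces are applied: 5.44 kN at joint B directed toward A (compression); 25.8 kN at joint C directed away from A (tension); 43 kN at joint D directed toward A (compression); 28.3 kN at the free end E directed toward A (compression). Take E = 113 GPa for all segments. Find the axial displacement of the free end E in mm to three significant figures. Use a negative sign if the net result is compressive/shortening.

Internal axial forces (sectioning from the free end, tension +): N_DE = -28.3 kN, N_CD = -71.3 kN, N_BC = -45.5 kN, N_AB = -50.94 kN.
A_BC = 398.5 mm².
A_CD = 1360 mm².
A_DE = 329.3 mm².
δ_AB = -50940·818/(3160·113000) = -0.1167 mm
δ_BC = -45500·335/(398.5·113000) = -0.3385 mm
δ_CD = -71300·270/(1360·113000) = -0.1252 mm
δ_DE = -28300·210/(329.3·113000) = -0.1597 mm
δ = Σδ_i = -0.7402 mm.

-0.740 mm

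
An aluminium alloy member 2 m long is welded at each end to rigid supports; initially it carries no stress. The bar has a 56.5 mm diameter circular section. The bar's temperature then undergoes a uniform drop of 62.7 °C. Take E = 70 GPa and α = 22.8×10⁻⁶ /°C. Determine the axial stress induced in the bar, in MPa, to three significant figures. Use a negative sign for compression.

Free thermal expansion αLΔT = 22.8e-6 · 2000 · -62.7 = -2.859 mm.
The walls impose strain ε = −(-2.859)/2000 = 1.4296e-03; σ = Eε = 70000 · 1.4296e-03 = 100.1 MPa.

100 MPa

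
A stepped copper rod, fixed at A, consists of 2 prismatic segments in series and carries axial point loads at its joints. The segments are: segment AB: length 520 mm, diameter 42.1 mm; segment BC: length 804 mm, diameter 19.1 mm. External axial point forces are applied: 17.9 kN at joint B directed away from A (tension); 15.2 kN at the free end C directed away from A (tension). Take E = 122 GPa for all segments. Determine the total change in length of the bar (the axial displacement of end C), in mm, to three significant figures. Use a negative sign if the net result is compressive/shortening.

Internal axial forces (sectioning from the free end, tension +): N_BC = 15.2 kN, N_AB = 33.1 kN.
A_AB = 1392 mm².
A_BC = 286.5 mm².
δ_AB = 33100·520/(1392·122000) = 0.1013 mm
δ_BC = 15200·804/(286.5·122000) = 0.3496 mm
δ = Σδ_i = 0.451 mm.

0.451 mm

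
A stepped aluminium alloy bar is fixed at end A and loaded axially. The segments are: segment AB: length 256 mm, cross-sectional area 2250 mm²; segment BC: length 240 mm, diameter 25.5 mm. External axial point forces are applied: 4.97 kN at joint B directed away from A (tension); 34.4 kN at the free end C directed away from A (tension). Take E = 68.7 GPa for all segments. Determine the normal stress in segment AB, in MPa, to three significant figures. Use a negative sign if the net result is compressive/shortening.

17.5 MPa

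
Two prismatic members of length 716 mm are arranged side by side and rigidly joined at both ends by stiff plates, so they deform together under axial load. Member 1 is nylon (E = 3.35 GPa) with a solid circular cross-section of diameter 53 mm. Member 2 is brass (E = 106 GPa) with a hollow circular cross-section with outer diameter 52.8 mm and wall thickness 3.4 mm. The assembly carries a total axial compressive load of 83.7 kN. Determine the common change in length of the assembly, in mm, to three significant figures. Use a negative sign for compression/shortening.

-0.946 mm

A_1 = 2206 mm².
A_2 = 527.7 mm².
Equal strain + equilibrium ⇒ each member carries load in proportion to AE: A₁E₁ = 7391000 N, A₂E₂ = 55930000 N, ΣAE = 63320000 N.
δ = PL/ΣAE = -83700·716/63320000 = -0.9464 mm.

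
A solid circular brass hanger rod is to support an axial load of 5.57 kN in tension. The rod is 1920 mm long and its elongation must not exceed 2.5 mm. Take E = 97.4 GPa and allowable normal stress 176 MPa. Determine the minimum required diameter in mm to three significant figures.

7.48 mm

Required area A ≥ P/σ_allow = 5570/176 = 31.65 mm².
For a solid circular section, d ≥ √(4A/π) = 6.348 mm.
Elongation limit: A ≥ PL/(Eδ_allow) = 5570·1920/(97400·2.5) = 43.92 mm² ⇒ d ≥ 7.478 mm.
The elongation limit governs.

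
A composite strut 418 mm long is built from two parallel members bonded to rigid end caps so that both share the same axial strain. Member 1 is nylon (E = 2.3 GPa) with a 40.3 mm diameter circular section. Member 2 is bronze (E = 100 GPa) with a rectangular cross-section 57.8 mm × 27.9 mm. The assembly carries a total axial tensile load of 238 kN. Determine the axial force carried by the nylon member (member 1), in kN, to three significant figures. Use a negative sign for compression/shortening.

4.25 kN

A_1 = 1276 mm².
A_2 = 1613 mm².
Equal strain + equilibrium ⇒ each member carries load in proportion to AE: A₁E₁ = 2934000 N, A₂E₂ = 161300000 N, ΣAE = 164200000 N.
F₁ = P·A₁E₁/ΣAE = 238000·2934000/164200000 = 4252 N.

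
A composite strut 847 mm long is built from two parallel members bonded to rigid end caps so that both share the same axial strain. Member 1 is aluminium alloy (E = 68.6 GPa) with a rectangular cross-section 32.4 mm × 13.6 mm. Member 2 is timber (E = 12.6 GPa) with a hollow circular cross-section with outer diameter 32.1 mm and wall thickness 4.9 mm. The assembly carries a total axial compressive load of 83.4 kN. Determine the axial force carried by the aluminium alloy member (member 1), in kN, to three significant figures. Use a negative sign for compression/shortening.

-71.0 kN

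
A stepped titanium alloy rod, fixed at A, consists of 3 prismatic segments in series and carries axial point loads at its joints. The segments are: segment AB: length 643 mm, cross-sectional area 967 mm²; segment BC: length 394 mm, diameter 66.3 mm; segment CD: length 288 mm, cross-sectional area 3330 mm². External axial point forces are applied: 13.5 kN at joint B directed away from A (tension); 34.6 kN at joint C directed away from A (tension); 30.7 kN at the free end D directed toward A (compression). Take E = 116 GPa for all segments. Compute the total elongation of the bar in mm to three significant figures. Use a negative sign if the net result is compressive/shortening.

Internal axial forces (sectioning from the free end, tension +): N_CD = -30.7 kN, N_BC = 3.9 kN, N_AB = 17.4 kN.
A_BC = 3452 mm².
δ_AB = 17400·643/(967·116000) = 0.09974 mm
δ_BC = 3900·394/(3452·116000) = 0.003837 mm
δ_CD = -30700·288/(3330·116000) = -0.02289 mm
δ = Σδ_i = 0.08069 mm.

0.0807 mm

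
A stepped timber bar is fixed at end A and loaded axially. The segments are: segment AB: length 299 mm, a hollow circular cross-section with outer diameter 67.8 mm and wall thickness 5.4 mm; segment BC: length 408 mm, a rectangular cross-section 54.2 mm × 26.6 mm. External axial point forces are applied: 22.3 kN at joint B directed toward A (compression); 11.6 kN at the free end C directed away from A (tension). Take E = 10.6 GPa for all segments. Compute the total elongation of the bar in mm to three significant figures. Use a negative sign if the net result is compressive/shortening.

0.0246 mm

Internal axial forces (sectioning from the free end, tension +): N_BC = 11.6 kN, N_AB = -10.7 kN.
A_AB = 1059 mm².
A_BC = 1442 mm².
δ_AB = -10700·299/(1059·10600) = -0.2851 mm
δ_BC = 11600·408/(1442·10600) = 0.3097 mm
δ = Σδ_i = 0.02458 mm.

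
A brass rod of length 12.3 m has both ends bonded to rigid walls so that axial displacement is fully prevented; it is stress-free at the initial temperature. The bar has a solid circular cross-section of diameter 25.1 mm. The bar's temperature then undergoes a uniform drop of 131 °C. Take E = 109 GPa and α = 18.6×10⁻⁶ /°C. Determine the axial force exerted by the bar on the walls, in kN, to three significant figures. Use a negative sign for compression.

131 kN

Free thermal expansion αLΔT = 18.6e-6 · 12300 · -131 = -29.97 mm.
The walls impose strain ε = −(-29.97)/12300 = 2.4366e-03; σ = Eε = 109000 · 2.4366e-03 = 265.6 MPa.
Wall reaction R = σ·A = 265.6·494.8 = 131400 N = 131.4 kN.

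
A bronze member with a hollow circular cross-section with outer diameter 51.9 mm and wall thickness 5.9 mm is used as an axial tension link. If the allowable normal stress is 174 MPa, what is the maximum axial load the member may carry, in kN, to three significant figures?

148 kN

A = 852.6 mm².
P_max = σ_allow · A = 174 · 852.6 = 148400 N = 148.4 kN.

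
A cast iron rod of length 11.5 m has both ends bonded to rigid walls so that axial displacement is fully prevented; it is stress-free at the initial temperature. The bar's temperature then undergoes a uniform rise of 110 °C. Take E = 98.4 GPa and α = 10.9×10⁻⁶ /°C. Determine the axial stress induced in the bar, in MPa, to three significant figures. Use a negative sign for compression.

-118 MPa

Free thermal expansion αLΔT = 10.9e-6 · 11500 · 110 = 13.79 mm.
The walls impose strain ε = −(13.79)/11500 = -1.1990e-03; σ = Eε = 98400 · -1.1990e-03 = -118 MPa.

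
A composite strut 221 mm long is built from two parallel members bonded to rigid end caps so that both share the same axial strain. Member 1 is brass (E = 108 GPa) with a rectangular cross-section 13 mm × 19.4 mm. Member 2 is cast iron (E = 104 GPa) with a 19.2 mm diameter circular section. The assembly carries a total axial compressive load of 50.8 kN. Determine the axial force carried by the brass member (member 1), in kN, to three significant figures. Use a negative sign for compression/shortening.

-24.1 kN

A_1 = 252.2 mm².
A_2 = 289.5 mm².
Equal strain + equilibrium ⇒ each member carries load in proportion to AE: A₁E₁ = 27240000 N, A₂E₂ = 30110000 N, ΣAE = 57350000 N.
F₁ = P·A₁E₁/ΣAE = -50800·27240000/57350000 = -24130 N.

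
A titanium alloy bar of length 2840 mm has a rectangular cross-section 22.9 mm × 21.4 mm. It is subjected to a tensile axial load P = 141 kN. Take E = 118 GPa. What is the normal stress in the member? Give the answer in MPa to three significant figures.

A = 490.1 mm².
σ = N/A = 141000/490.1 = 287.7 MPa.

288 MPa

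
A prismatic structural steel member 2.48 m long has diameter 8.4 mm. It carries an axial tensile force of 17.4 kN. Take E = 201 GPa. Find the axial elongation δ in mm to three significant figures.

3.87 mm

A = 55.42 mm².
δ_mech = NL/(AE) = 17400·2480/(55.42·201000) = 3.874 mm.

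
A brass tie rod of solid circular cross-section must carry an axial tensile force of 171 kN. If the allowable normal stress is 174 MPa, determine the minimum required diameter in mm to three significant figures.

35.4 mm

Required area A ≥ P/σ_allow = 171000/174 = 982.8 mm².
For a solid circular section, d ≥ √(4A/π) = 35.37 mm.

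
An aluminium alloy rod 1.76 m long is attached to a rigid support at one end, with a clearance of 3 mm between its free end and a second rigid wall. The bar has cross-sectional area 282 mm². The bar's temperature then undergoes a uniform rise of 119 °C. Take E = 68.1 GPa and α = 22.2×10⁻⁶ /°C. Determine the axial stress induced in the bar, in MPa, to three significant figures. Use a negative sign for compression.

Free thermal expansion αLΔT = 22.2e-6 · 1760 · 119 = 4.65 mm.
The walls engage after the gap closes; constrained expansion = 4.65 − 3 = 1.65 mm.
The walls impose strain ε = −(1.65)/1760 = -9.3725e-04; σ = Eε = 68100 · -9.3725e-04 = -63.83 MPa.

-63.8 MPa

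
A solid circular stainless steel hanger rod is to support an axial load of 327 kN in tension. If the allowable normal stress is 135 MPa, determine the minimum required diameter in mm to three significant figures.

Required area A ≥ P/σ_allow = 327000/135 = 2422 mm².
For a solid circular section, d ≥ √(4A/π) = 55.53 mm.

55.5 mm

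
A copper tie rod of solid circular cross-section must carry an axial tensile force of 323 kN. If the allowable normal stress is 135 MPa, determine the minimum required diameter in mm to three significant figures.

Required area A ≥ P/σ_allow = 323000/135 = 2393 mm².
For a solid circular section, d ≥ √(4A/π) = 55.19 mm.

55.2 mm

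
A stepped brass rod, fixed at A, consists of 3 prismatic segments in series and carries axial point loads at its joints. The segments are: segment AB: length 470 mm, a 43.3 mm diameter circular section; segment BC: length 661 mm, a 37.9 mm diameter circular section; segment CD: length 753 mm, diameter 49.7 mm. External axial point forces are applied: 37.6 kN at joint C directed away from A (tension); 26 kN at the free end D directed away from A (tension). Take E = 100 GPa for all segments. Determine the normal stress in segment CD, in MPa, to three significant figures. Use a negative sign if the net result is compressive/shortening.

Internal axial forces (sectioning from the free end, tension +): N_CD = 26 kN, N_BC = 63.6 kN, N_AB = 63.6 kN.
A_CD = 1940 mm².
σ_CD = N_CD/A_CD = 26000/1940 = 13.4 MPa.

13.4 MPa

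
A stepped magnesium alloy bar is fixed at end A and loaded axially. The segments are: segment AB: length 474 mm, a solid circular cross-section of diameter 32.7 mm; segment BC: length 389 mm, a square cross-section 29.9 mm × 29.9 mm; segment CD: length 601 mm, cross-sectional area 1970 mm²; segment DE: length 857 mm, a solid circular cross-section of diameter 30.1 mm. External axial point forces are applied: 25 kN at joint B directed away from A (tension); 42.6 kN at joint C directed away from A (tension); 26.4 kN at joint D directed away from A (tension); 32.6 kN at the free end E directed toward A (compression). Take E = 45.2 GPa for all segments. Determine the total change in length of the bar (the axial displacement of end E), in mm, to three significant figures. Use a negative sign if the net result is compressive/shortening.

0.207 mm

Internal axial forces (sectioning from the free end, tension +): N_DE = -32.6 kN, N_CD = -6.2 kN, N_BC = 36.4 kN, N_AB = 61.4 kN.
A_AB = 839.8 mm².
A_BC = 894 mm².
A_DE = 711.6 mm².
δ_AB = 61400·474/(839.8·45200) = 0.7667 mm
δ_BC = 36400·389/(894·45200) = 0.3504 mm
δ_CD = -6200·601/(1970·45200) = -0.04185 mm
δ_DE = -32600·857/(711.6·45200) = -0.8686 mm
δ = Σδ_i = 0.2066 mm.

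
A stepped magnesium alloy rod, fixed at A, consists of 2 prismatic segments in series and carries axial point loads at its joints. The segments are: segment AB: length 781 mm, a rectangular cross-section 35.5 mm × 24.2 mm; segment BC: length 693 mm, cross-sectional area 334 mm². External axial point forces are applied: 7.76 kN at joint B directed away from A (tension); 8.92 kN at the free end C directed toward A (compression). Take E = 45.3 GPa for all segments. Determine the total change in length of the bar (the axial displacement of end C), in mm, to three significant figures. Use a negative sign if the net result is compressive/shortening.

-0.432 mm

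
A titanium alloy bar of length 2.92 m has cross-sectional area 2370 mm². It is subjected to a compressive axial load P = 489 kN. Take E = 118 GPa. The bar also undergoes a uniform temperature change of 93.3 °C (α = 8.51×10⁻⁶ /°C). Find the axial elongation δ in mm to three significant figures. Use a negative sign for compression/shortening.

δ_mech = NL/(AE) = -489000·2920/(2370·118000) = -5.106 mm.
δ_thermal = αLΔT = 8.51e-6·2920·93.3 = 2.318 mm.
δ = δ_mech + δ_thermal = -2.787 mm.

-2.79 mm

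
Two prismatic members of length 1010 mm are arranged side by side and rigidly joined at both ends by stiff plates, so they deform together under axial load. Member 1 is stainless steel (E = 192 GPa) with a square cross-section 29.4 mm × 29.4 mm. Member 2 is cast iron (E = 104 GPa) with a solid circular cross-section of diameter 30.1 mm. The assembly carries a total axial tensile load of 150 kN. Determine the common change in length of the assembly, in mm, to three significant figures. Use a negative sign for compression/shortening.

0.631 mm

A_1 = 864.4 mm².
A_2 = 711.6 mm².
Equal strain + equilibrium ⇒ each member carries load in proportion to AE: A₁E₁ = 166000000 N, A₂E₂ = 74000000 N, ΣAE = 240000000 N.
δ = PL/ΣAE = 150000·1010/240000000 = 0.6314 mm.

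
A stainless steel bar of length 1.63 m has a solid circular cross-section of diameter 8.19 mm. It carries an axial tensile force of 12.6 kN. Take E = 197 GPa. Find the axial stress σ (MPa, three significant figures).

239 MPa

A = 52.68 mm².
σ = N/A = 12600/52.68 = 239.2 MPa.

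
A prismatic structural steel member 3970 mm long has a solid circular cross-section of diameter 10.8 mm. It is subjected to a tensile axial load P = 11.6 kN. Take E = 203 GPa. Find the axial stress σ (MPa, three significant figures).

127 MPa

A = 91.61 mm².
σ = N/A = 11600/91.61 = 126.6 MPa.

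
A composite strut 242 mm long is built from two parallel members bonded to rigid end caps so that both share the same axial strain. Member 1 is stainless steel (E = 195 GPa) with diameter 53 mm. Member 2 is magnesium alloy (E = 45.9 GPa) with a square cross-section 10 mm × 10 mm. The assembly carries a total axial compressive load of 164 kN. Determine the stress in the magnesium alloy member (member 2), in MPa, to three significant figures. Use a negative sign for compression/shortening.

-17.3 MPa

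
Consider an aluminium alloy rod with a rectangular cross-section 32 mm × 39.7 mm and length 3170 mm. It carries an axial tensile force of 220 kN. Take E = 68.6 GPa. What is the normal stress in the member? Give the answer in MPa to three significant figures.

A = 1270 mm².
σ = N/A = 220000/1270 = 173.2 MPa.

173 MPa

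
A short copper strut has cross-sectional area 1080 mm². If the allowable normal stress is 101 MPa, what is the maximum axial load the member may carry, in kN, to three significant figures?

109 kN

P_max = σ_allow · A = 101 · 1080 = 109100 N = 109.1 kN.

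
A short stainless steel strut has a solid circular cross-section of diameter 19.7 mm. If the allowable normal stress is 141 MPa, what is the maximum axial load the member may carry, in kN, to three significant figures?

43.0 kN

A = 304.8 mm².
P_max = σ_allow · A = 141 · 304.8 = 42980 N = 42.98 kN.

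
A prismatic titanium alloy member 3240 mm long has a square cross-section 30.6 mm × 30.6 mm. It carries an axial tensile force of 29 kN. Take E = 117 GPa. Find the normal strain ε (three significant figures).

A = 936.4 mm².
σ = N/A = 30.97 MPa; ε = σ/E = 30.97/117000 = 2.647e-04.

2.65e-04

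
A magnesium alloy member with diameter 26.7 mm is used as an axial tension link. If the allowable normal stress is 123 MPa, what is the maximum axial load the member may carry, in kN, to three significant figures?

A = 559.9 mm².
P_max = σ_allow · A = 123 · 559.9 = 68870 N = 68.87 kN.

68.9 kN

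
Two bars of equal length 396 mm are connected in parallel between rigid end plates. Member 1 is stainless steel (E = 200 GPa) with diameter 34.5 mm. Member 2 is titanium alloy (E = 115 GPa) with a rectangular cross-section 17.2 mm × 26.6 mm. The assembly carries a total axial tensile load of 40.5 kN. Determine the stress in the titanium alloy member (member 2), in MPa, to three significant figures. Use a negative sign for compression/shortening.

A_1 = 934.8 mm².
A_2 = 457.5 mm².
Equal strain + equilibrium ⇒ each member carries load in proportion to AE: A₁E₁ = 187000000 N, A₂E₂ = 52610000 N, ΣAE = 239600000 N.
σ₂ = P·E₂/ΣAE = 40500·115000/239600000 = 19.44 MPa.

19.4 MPa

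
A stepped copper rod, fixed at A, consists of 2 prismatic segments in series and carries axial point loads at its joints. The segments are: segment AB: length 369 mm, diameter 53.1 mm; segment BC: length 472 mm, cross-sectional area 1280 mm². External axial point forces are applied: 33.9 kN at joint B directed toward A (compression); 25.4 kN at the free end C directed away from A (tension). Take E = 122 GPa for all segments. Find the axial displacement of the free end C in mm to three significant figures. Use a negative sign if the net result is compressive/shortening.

0.0652 mm

Internal axial forces (sectioning from the free end, tension +): N_BC = 25.4 kN, N_AB = -8.5 kN.
A_AB = 2215 mm².
δ_AB = -8500·369/(2215·122000) = -0.01161 mm
δ_BC = 25400·472/(1280·122000) = 0.07677 mm
δ = Σδ_i = 0.06516 mm.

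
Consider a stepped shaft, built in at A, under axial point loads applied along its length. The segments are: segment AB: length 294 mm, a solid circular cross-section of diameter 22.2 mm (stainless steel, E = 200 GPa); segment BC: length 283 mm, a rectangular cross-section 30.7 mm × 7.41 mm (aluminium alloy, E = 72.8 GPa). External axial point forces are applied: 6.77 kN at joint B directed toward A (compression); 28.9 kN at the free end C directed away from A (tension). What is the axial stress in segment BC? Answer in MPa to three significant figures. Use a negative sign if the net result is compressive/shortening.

127 MPa

Internal axial forces (sectioning from the free end, tension +): N_BC = 28.9 kN, N_AB = 22.13 kN.
A_BC = 227.5 mm².
σ_BC = N_BC/A_BC = 28900/227.5 = 127 MPa.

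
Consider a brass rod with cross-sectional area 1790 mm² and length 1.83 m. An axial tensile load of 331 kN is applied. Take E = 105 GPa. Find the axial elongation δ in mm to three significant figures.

3.22 mm

δ_mech = NL/(AE) = 331000·1830/(1790·105000) = 3.223 mm.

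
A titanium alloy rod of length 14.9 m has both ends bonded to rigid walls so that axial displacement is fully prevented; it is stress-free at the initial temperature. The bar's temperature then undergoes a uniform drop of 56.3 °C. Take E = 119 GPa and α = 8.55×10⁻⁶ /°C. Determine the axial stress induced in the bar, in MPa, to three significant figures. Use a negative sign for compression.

57.3 MPa

Free thermal expansion αLΔT = 8.55e-6 · 14900 · -56.3 = -7.172 mm.
The walls impose strain ε = −(-7.172)/14900 = 4.8137e-04; σ = Eε = 119000 · 4.8137e-04 = 57.28 MPa.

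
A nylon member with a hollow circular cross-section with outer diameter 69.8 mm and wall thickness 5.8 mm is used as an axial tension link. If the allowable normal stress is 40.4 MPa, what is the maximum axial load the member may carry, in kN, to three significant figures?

47.1 kN

A = 1166 mm².
P_max = σ_allow · A = 40.4 · 1166 = 47110 N = 47.11 kN.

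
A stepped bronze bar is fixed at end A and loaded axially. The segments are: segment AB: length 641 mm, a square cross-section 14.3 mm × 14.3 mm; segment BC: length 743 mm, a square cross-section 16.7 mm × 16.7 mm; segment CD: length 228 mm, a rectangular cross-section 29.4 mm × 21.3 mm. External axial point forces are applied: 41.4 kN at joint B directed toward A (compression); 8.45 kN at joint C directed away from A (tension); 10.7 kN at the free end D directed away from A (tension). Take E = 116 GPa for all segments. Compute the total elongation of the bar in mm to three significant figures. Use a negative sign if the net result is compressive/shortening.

Internal axial forces (sectioning from the free end, tension +): N_CD = 10.7 kN, N_BC = 19.15 kN, N_AB = -22.25 kN.
A_AB = 204.5 mm².
A_BC = 278.9 mm².
A_CD = 626.2 mm².
δ_AB = -22250·641/(204.5·116000) = -0.6013 mm
δ_BC = 19150·743/(278.9·116000) = 0.4398 mm
δ_CD = 10700·228/(626.2·116000) = 0.03358 mm
δ = Σδ_i = -0.1279 mm.

-0.128 mm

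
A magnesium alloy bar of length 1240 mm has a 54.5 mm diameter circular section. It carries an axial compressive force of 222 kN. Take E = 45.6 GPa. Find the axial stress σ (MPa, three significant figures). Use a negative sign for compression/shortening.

A = 2333 mm².
σ = N/A = -222000/2333 = -95.16 MPa.

-95.2 MPa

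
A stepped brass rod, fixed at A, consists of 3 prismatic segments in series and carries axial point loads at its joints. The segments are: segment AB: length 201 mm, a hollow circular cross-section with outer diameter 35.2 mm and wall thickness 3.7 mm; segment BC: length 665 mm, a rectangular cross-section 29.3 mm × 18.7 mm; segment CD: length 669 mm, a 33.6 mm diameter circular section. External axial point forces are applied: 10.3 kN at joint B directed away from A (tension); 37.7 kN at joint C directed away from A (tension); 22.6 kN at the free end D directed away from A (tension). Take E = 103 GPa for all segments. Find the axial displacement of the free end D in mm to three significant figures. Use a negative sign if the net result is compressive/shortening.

1.25 mm

Internal axial forces (sectioning from the free end, tension +): N_CD = 22.6 kN, N_BC = 60.3 kN, N_AB = 70.6 kN.
A_AB = 366.2 mm².
A_BC = 547.9 mm².
A_CD = 886.7 mm².
δ_AB = 70600·201/(366.2·103000) = 0.3763 mm
δ_BC = 60300·665/(547.9·103000) = 0.7105 mm
δ_CD = 22600·669/(886.7·103000) = 0.1655 mm
δ = Σδ_i = 1.252 mm.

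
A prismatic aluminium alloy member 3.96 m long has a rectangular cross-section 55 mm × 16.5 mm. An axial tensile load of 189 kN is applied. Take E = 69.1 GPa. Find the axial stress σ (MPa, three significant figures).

208 MPa

A = 907.5 mm².
σ = N/A = 189000/907.5 = 208.3 MPa.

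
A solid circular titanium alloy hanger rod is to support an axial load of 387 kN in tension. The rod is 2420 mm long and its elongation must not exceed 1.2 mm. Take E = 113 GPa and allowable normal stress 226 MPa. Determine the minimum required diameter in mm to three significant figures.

93.8 mm

Required area A ≥ P/σ_allow = 387000/226 = 1712 mm².
For a solid circular section, d ≥ √(4A/π) = 46.69 mm.
Elongation limit: A ≥ PL/(Eδ_allow) = 387000·2420/(113000·1.2) = 6907 mm² ⇒ d ≥ 93.78 mm.
The elongation limit governs.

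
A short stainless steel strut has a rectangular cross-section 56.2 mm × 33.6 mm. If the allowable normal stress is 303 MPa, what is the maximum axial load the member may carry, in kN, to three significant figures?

572 kN

A = 1888 mm².
P_max = σ_allow · A = 303 · 1888 = 572200 N = 572.2 kN.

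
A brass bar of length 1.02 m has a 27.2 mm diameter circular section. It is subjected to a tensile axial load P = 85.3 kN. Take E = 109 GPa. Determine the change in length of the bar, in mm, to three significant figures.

A = 581.1 mm².
δ_mech = NL/(AE) = 85300·1020/(581.1·109000) = 1.374 mm.

1.37 mm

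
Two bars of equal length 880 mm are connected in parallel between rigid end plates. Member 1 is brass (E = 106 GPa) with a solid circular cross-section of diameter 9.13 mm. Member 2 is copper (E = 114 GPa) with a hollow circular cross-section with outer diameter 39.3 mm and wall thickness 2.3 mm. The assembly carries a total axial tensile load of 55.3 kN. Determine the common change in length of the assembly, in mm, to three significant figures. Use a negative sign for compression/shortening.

A_1 = 65.47 mm².
A_2 = 267.3 mm².
Equal strain + equilibrium ⇒ each member carries load in proportion to AE: A₁E₁ = 6940000 N, A₂E₂ = 30480000 N, ΣAE = 37420000 N.
δ = PL/ΣAE = 55300·880/37420000 = 1.301 mm.

1.30 mm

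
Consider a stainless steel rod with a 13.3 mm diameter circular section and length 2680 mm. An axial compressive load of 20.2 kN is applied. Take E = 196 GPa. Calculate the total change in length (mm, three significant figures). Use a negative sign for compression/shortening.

-1.99 mm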